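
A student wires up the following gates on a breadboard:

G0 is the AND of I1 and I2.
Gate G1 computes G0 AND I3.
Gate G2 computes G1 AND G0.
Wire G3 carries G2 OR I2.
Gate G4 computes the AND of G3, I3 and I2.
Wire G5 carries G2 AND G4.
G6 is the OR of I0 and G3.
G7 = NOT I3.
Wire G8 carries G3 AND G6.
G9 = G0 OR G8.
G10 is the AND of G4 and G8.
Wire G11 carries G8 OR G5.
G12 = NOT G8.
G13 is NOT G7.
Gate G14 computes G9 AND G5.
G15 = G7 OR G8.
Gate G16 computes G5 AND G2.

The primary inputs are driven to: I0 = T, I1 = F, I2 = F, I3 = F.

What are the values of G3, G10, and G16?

G3 = F, G10 = F, G16 = F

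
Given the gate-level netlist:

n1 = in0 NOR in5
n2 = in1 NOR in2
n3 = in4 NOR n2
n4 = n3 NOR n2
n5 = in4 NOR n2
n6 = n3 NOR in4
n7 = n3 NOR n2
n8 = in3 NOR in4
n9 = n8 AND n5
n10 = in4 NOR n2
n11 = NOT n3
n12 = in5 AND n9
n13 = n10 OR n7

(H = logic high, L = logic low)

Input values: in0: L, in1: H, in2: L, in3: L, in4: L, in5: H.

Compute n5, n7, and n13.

n5 = H, n7 = L, n13 = H

n2 = in1 NOR in2 = H NOR L = L
n3 = in4 NOR n2 = L NOR L = H
n5 = in4 NOR n2 = L NOR L = H
n7 = n3 NOR n2 = H NOR L = L
n10 = in4 NOR n2 = L NOR L = H
n13 = n10 OR n7 = H OR L = H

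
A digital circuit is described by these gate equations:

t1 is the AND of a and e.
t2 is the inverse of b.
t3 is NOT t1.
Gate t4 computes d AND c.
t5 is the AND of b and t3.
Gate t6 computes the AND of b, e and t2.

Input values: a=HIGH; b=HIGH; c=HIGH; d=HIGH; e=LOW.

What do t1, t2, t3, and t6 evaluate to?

t1 = LOW; t2 = LOW; t3 = HIGH; t6 = LOW

t1 = a AND e = HIGH AND LOW = LOW
t2 = NOT b = NOT HIGH = LOW
t3 = NOT t1 = NOT LOW = HIGH
t6 = b AND e AND t2 = HIGH AND LOW AND LOW = LOW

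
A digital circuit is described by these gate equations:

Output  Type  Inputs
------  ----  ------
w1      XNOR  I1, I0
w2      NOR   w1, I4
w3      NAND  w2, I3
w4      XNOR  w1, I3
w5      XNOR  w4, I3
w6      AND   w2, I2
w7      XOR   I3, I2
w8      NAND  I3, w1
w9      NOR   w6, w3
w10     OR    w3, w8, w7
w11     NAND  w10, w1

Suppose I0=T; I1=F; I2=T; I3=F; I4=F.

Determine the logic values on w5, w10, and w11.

w5 = F, w10 = T, w11 = T

w1 = I1 XNOR I0 = F XNOR T = F
w2 = w1 NOR I4 = F NOR F = T
w3 = w2 NAND I3 = T NAND F = T
w4 = w1 XNOR I3 = F XNOR F = T
w5 = w4 XNOR I3 = T XNOR F = F
w7 = I3 XOR I2 = F XOR T = T
w8 = I3 NAND w1 = F NAND F = T
w10 = w3 OR w8 OR w7 = T OR T OR T = T
w11 = w10 NAND w1 = T NAND F = T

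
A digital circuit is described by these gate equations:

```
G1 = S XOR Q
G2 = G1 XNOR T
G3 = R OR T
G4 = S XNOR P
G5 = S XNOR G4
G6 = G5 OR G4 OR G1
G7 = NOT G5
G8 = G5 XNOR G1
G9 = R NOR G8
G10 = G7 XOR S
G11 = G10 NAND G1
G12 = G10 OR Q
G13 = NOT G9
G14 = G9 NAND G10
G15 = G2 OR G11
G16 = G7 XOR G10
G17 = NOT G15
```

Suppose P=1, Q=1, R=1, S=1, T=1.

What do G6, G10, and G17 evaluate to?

G6 = 1; G10 = 1; G17 = 0

G1 = S XOR Q = 1 XOR 1 = 0
G2 = G1 XNOR T = 0 XNOR 1 = 0
G4 = S XNOR P = 1 XNOR 1 = 1
G5 = S XNOR G4 = 1 XNOR 1 = 1
G6 = G5 OR G4 OR G1 = 1 OR 1 OR 0 = 1
G7 = NOT G5 = NOT 1 = 0
G10 = G7 XOR S = 0 XOR 1 = 1
G11 = G10 NAND G1 = 1 NAND 0 = 1
G15 = G2 OR G11 = 0 OR 1 = 1
G17 = NOT G15 = NOT 1 = 0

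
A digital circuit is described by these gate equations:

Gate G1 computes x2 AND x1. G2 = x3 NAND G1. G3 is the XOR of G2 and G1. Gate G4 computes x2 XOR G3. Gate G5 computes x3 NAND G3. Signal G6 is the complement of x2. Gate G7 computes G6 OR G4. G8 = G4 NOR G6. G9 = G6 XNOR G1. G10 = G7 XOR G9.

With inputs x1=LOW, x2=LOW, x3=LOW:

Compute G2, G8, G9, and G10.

G1 = x2 AND x1 = LOW AND LOW = LOW
G2 = x3 NAND G1 = LOW NAND LOW = HIGH
G3 = G2 XOR G1 = HIGH XOR LOW = HIGH
G4 = x2 XOR G3 = LOW XOR HIGH = HIGH
G6 = NOT x2 = NOT LOW = HIGH
G7 = G6 OR G4 = HIGH OR HIGH = HIGH
G8 = G4 NOR G6 = HIGH NOR HIGH = LOW
G9 = G6 XNOR G1 = HIGH XNOR LOW = LOW
G10 = G7 XOR G9 = HIGH XOR LOW = HIGH

G2 = HIGH; G8 = LOW; G9 = LOW; G10 = HIGH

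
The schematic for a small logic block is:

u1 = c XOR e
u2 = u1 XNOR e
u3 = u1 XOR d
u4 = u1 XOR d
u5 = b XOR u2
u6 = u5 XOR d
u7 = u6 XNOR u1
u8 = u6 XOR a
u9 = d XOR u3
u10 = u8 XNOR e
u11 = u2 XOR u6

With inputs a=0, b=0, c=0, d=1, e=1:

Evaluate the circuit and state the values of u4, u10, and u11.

u4 = 0, u10 = 0, u11 = 1

u1 = c XOR e = 0 XOR 1 = 1
u2 = u1 XNOR e = 1 XNOR 1 = 1
u4 = u1 XOR d = 1 XOR 1 = 0
u5 = b XOR u2 = 0 XOR 1 = 1
u6 = u5 XOR d = 1 XOR 1 = 0
u8 = u6 XOR a = 0 XOR 0 = 0
u10 = u8 XNOR e = 0 XNOR 1 = 0
u11 = u2 XOR u6 = 1 XOR 0 = 1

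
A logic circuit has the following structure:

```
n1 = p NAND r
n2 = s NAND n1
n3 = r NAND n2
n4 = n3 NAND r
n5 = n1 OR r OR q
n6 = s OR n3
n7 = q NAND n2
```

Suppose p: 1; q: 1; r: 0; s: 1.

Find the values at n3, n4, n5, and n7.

n1 = p NAND r = 1 NAND 0 = 1
n2 = s NAND n1 = 1 NAND 1 = 0
n3 = r NAND n2 = 0 NAND 0 = 1
n4 = n3 NAND r = 1 NAND 0 = 1
n5 = n1 OR r OR q = 1 OR 0 OR 1 = 1
n7 = q NAND n2 = 1 NAND 0 = 1

n3 = 1  n4 = 1  n5 = 1  n7 = 1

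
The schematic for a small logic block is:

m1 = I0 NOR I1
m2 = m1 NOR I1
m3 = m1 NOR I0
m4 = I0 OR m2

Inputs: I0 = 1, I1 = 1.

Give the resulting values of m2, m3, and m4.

m2 = 0, m3 = 0, m4 = 1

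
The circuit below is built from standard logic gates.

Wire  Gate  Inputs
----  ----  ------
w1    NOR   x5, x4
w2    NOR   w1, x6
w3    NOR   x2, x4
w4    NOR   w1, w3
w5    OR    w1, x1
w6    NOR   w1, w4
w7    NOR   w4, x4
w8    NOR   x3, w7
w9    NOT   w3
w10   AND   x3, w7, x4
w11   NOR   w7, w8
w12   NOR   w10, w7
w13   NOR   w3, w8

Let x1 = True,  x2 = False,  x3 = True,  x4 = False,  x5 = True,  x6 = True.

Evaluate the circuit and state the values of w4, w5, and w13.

w1 = x5 NOR x4 = True NOR False = False
w3 = x2 NOR x4 = False NOR False = True
w4 = w1 NOR w3 = False NOR True = False
w5 = w1 OR x1 = False OR True = True
w7 = w4 NOR x4 = False NOR False = True
w8 = x3 NOR w7 = True NOR True = False
w13 = w3 NOR w8 = True NOR False = False

w4 = False, w5 = True, w13 = False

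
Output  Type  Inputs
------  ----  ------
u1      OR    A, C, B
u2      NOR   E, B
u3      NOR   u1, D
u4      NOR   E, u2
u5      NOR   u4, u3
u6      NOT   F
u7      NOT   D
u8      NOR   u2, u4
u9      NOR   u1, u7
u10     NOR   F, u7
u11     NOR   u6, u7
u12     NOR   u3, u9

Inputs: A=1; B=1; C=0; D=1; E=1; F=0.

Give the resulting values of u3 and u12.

u1 = A OR C OR B = 1 OR 0 OR 1 = 1
u3 = u1 NOR D = 1 NOR 1 = 0
u7 = NOT D = NOT 1 = 0
u9 = u1 NOR u7 = 1 NOR 0 = 0
u12 = u3 NOR u9 = 0 NOR 0 = 1

u3 = 0, u12 = 1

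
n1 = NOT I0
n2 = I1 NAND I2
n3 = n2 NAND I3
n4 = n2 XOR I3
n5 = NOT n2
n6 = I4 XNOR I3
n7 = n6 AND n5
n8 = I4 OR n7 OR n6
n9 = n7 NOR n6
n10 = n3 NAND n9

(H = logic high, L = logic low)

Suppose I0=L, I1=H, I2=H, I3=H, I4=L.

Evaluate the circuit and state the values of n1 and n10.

n1 = NOT I0 = NOT L = H
n2 = I1 NAND I2 = H NAND H = L
n3 = n2 NAND I3 = L NAND H = H
n5 = NOT n2 = NOT L = H
n6 = I4 XNOR I3 = L XNOR H = L
n7 = n6 AND n5 = L AND H = L
n9 = n7 NOR n6 = L NOR L = H
n10 = n3 NAND n9 = H NAND H = L

n1 = H, n10 = L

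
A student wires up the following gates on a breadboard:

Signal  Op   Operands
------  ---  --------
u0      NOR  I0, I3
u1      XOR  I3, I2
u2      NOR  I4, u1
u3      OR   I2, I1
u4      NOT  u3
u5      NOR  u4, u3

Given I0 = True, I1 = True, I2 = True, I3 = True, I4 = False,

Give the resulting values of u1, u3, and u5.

u1 = False, u3 = True, u5 = False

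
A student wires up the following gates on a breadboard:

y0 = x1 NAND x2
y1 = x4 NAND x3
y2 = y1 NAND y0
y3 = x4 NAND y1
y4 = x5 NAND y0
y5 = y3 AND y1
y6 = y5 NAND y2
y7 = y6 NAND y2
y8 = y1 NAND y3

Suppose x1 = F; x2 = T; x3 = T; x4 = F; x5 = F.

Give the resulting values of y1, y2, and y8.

y1 = T, y2 = F, y8 = F

y0 = x1 NAND x2 = F NAND T = T
y1 = x4 NAND x3 = F NAND T = T
y2 = y1 NAND y0 = T NAND T = F
y3 = x4 NAND y1 = F NAND T = T
y8 = y1 NAND y3 = T NAND T = F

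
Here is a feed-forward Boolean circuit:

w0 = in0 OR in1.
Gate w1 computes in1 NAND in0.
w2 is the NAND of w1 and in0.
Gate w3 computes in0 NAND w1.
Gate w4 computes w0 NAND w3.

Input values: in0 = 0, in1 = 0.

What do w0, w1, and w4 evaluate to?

w0 = 0, w1 = 1, w4 = 1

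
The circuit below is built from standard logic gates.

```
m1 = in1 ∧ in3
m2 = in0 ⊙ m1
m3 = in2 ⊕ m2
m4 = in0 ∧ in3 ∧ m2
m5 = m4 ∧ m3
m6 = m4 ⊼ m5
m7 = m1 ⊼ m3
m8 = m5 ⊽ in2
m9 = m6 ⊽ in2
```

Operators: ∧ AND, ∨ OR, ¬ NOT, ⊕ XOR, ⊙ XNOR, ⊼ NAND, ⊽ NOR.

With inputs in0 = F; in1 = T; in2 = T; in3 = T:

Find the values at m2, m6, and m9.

m1 = in1 AND in3 = T AND T = T
m2 = in0 XNOR m1 = F XNOR T = F
m3 = in2 XOR m2 = T XOR F = T
m4 = in0 AND in3 AND m2 = F AND T AND F = F
m5 = m4 AND m3 = F AND T = F
m6 = m4 NAND m5 = F NAND F = T
m9 = m6 NOR in2 = T NOR T = F

m2 = F, m6 = T, m9 = F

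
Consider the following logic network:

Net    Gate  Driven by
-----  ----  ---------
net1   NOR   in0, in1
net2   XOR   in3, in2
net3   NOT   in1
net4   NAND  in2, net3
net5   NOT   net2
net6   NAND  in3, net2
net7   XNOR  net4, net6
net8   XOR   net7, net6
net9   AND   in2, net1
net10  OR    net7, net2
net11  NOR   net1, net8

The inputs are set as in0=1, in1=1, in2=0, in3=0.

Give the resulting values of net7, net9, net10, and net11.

net7 = 1; net9 = 0; net10 = 1; net11 = 1

net1 = in0 NOR in1 = 1 NOR 1 = 0
net2 = in3 XOR in2 = 0 XOR 0 = 0
net3 = NOT in1 = NOT 1 = 0
net4 = in2 NAND net3 = 0 NAND 0 = 1
net6 = in3 NAND net2 = 0 NAND 0 = 1
net7 = net4 XNOR net6 = 1 XNOR 1 = 1
net8 = net7 XOR net6 = 1 XOR 1 = 0
net9 = in2 AND net1 = 0 AND 0 = 0
net10 = net7 OR net2 = 1 OR 0 = 1
net11 = net1 NOR net8 = 0 NOR 0 = 1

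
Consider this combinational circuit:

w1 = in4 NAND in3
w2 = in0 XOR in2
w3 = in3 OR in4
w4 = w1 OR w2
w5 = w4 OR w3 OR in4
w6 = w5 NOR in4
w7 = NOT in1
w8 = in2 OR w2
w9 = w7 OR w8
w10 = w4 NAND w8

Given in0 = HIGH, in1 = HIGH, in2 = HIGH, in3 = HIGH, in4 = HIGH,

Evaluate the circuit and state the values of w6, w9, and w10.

w6 = LOW, w9 = HIGH, w10 = HIGH

w1 = in4 NAND in3 = HIGH NAND HIGH = LOW
w2 = in0 XOR in2 = HIGH XOR HIGH = LOW
w3 = in3 OR in4 = HIGH OR HIGH = HIGH
w4 = w1 OR w2 = LOW OR LOW = LOW
w5 = w4 OR w3 OR in4 = LOW OR HIGH OR HIGH = HIGH
w6 = w5 NOR in4 = HIGH NOR HIGH = LOW
w7 = NOT in1 = NOT HIGH = LOW
w8 = in2 OR w2 = HIGH OR LOW = HIGH
w9 = w7 OR w8 = LOW OR HIGH = HIGH
w10 = w4 NAND w8 = LOW NAND HIGH = HIGH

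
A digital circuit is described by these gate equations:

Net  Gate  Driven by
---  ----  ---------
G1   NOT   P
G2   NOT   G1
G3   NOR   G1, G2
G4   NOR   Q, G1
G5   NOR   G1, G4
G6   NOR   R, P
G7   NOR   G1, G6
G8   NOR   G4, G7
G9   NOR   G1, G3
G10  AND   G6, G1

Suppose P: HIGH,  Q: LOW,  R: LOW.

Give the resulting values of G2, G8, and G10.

G2 = HIGH, G8 = LOW, G10 = LOW

G1 = NOT P = NOT HIGH = LOW
G2 = NOT G1 = NOT LOW = HIGH
G4 = Q NOR G1 = LOW NOR LOW = HIGH
G6 = R NOR P = LOW NOR HIGH = LOW
G7 = G1 NOR G6 = LOW NOR LOW = HIGH
G8 = G4 NOR G7 = HIGH NOR HIGH = LOW
G10 = G6 AND G1 = LOW AND LOW = LOW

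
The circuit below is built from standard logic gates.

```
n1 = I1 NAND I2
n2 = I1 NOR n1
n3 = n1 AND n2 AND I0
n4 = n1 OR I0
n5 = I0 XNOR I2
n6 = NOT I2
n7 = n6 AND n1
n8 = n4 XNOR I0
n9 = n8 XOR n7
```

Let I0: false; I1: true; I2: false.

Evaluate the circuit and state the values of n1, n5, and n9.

n1 = I1 NAND I2 = true NAND false = true
n4 = n1 OR I0 = true OR false = true
n5 = I0 XNOR I2 = false XNOR false = true
n6 = NOT I2 = NOT false = true
n7 = n6 AND n1 = true AND true = true
n8 = n4 XNOR I0 = true XNOR false = false
n9 = n8 XOR n7 = false XOR true = true

n1 = true; n5 = true; n9 = true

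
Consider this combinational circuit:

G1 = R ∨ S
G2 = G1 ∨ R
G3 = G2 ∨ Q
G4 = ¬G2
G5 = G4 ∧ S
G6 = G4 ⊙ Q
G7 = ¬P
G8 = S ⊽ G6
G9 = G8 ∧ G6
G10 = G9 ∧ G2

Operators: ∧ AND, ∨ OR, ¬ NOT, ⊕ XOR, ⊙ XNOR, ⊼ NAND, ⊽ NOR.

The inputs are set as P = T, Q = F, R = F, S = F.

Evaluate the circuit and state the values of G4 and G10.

G1 = R OR S = F OR F = F
G2 = G1 OR R = F OR F = F
G4 = NOT G2 = NOT F = T
G6 = G4 XNOR Q = T XNOR F = F
G8 = S NOR G6 = F NOR F = T
G9 = G8 AND G6 = T AND F = F
G10 = G9 AND G2 = F AND F = F

G4 = T, G10 = F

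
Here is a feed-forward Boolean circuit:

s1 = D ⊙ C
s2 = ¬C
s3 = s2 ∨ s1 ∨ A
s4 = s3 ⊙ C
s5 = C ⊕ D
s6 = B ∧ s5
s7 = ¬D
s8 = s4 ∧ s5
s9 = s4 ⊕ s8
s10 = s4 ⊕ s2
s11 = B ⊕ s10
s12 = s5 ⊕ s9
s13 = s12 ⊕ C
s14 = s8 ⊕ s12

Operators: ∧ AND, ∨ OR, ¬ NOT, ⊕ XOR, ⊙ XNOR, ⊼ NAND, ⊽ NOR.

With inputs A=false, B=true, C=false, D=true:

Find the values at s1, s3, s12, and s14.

s1 = D XNOR C = true XNOR false = false
s2 = NOT C = NOT false = true
s3 = s2 OR s1 OR A = true OR false OR false = true
s4 = s3 XNOR C = true XNOR false = false
s5 = C XOR D = false XOR true = true
s8 = s4 AND s5 = false AND true = false
s9 = s4 XOR s8 = false XOR false = false
s12 = s5 XOR s9 = true XOR false = true
s14 = s8 XOR s12 = false XOR true = true

s1 = false, s3 = true, s12 = true, s14 = true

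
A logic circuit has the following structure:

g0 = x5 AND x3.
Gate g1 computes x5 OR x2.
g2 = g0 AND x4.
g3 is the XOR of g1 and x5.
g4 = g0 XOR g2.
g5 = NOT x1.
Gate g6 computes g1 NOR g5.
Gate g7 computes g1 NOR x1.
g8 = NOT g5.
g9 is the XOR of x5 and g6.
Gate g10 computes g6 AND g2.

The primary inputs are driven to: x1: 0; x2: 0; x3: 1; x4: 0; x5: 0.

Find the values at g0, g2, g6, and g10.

g0 = x5 AND x3 = 0 AND 1 = 0
g1 = x5 OR x2 = 0 OR 0 = 0
g2 = g0 AND x4 = 0 AND 0 = 0
g5 = NOT x1 = NOT 0 = 1
g6 = g1 NOR g5 = 0 NOR 1 = 0
g10 = g6 AND g2 = 0 AND 0 = 0

g0 = 0, g2 = 0, g6 = 0, g10 = 0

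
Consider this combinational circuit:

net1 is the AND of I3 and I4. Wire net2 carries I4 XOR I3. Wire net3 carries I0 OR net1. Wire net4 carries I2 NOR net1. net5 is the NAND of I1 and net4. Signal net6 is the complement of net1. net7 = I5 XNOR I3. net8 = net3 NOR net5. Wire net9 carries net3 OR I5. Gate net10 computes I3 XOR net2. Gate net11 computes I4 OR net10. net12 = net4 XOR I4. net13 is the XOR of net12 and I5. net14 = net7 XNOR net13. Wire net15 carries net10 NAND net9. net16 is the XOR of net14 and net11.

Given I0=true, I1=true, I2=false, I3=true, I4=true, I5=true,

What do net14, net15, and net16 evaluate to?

net14 = false, net15 = false, net16 = true

net1 = I3 AND I4 = true AND true = true
net2 = I4 XOR I3 = true XOR true = false
net3 = I0 OR net1 = true OR true = true
net4 = I2 NOR net1 = false NOR true = false
net7 = I5 XNOR I3 = true XNOR true = true
net9 = net3 OR I5 = true OR true = true
net10 = I3 XOR net2 = true XOR false = true
net11 = I4 OR net10 = true OR true = true
net12 = net4 XOR I4 = false XOR true = true
net13 = net12 XOR I5 = true XOR true = false
net14 = net7 XNOR net13 = true XNOR false = false
net15 = net10 NAND net9 = true NAND true = false
net16 = net14 XOR net11 = false XOR true = true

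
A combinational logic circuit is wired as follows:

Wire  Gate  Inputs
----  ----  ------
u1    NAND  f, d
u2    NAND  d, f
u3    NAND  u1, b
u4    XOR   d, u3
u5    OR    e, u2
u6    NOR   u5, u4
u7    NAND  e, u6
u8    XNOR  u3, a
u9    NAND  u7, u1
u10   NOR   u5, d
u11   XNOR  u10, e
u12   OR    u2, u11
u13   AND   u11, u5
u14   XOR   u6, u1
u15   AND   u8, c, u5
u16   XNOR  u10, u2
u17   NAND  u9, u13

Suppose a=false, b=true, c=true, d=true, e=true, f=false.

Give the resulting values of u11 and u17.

u11 = false  u17 = true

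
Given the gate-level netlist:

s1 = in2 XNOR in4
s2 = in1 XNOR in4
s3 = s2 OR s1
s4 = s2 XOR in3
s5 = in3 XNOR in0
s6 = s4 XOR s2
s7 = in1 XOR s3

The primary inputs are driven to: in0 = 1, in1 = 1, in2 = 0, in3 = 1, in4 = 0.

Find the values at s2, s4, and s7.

s2 = 0; s4 = 1; s7 = 0

s1 = in2 XNOR in4 = 0 XNOR 0 = 1
s2 = in1 XNOR in4 = 1 XNOR 0 = 0
s3 = s2 OR s1 = 0 OR 1 = 1
s4 = s2 XOR in3 = 0 XOR 1 = 1
s7 = in1 XOR s3 = 1 XOR 1 = 0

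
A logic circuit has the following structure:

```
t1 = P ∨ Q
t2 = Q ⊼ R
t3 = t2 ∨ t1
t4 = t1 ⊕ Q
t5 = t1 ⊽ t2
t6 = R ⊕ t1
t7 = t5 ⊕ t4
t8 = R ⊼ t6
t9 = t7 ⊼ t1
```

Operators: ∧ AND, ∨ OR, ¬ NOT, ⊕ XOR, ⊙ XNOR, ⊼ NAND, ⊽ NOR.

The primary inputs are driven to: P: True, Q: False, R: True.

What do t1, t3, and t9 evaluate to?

t1 = True; t3 = True; t9 = False

t1 = P OR Q = True OR False = True
t2 = Q NAND R = False NAND True = True
t3 = t2 OR t1 = True OR True = True
t4 = t1 XOR Q = True XOR False = True
t5 = t1 NOR t2 = True NOR True = False
t7 = t5 XOR t4 = False XOR True = True
t9 = t7 NAND t1 = True NAND True = False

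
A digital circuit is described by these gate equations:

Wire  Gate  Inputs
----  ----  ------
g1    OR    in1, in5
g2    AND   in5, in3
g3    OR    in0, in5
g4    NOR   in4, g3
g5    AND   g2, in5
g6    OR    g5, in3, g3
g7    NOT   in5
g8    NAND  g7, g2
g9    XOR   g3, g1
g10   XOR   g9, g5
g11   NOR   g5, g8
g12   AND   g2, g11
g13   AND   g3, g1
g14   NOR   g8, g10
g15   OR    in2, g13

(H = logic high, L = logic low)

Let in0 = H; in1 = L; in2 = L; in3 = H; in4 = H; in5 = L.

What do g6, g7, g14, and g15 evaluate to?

g6 = H, g7 = H, g14 = L, g15 = L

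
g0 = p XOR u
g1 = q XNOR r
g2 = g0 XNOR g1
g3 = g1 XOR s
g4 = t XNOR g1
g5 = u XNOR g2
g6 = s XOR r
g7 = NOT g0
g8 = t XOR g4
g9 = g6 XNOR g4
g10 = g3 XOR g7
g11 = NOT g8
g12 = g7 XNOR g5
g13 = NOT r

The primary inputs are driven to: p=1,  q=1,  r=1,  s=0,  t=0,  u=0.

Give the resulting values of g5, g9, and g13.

g5 = 0, g9 = 0, g13 = 0

g0 = p XOR u = 1 XOR 0 = 1
g1 = q XNOR r = 1 XNOR 1 = 1
g2 = g0 XNOR g1 = 1 XNOR 1 = 1
g4 = t XNOR g1 = 0 XNOR 1 = 0
g5 = u XNOR g2 = 0 XNOR 1 = 0
g6 = s XOR r = 0 XOR 1 = 1
g9 = g6 XNOR g4 = 1 XNOR 0 = 0
g13 = NOT r = NOT 1 = 0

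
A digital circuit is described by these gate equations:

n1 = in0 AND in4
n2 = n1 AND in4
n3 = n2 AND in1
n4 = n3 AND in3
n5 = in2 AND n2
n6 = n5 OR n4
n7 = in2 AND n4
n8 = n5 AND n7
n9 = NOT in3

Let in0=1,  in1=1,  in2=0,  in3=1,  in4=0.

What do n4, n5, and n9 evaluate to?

n4 = 0; n5 = 0; n9 = 0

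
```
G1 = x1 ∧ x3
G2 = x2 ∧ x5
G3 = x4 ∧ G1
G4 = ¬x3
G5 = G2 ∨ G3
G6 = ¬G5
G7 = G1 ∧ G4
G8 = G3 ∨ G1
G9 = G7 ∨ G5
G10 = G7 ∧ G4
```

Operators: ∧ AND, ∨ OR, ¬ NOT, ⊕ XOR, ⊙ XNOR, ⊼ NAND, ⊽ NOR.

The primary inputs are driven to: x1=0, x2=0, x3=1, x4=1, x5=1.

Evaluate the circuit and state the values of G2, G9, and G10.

G2 = 0  G9 = 0  G10 = 0

G1 = x1 AND x3 = 0 AND 1 = 0
G2 = x2 AND x5 = 0 AND 1 = 0
G3 = x4 AND G1 = 1 AND 0 = 0
G4 = NOT x3 = NOT 1 = 0
G5 = G2 OR G3 = 0 OR 0 = 0
G7 = G1 AND G4 = 0 AND 0 = 0
G9 = G7 OR G5 = 0 OR 0 = 0
G10 = G7 AND G4 = 0 AND 0 = 0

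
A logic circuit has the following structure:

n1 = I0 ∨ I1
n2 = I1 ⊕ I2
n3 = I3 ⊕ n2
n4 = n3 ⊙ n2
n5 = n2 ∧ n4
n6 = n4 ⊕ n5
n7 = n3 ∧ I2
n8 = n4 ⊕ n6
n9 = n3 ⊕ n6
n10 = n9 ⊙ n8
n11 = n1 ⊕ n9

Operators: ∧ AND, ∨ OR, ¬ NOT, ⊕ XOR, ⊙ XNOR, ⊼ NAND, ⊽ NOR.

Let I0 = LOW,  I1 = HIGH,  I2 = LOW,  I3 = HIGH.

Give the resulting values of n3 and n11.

n1 = I0 OR I1 = LOW OR HIGH = HIGH
n2 = I1 XOR I2 = HIGH XOR LOW = HIGH
n3 = I3 XOR n2 = HIGH XOR HIGH = LOW
n4 = n3 XNOR n2 = LOW XNOR HIGH = LOW
n5 = n2 AND n4 = HIGH AND LOW = LOW
n6 = n4 XOR n5 = LOW XOR LOW = LOW
n9 = n3 XOR n6 = LOW XOR LOW = LOW
n11 = n1 XOR n9 = HIGH XOR LOW = HIGH

n3 = LOW  n11 = HIGH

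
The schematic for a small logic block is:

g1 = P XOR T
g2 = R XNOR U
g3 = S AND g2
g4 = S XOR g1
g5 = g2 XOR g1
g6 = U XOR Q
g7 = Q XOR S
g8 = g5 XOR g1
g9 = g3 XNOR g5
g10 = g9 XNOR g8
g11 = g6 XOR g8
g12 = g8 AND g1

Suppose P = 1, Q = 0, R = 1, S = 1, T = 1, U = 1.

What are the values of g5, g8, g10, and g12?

g5 = 1, g8 = 1, g10 = 1, g12 = 0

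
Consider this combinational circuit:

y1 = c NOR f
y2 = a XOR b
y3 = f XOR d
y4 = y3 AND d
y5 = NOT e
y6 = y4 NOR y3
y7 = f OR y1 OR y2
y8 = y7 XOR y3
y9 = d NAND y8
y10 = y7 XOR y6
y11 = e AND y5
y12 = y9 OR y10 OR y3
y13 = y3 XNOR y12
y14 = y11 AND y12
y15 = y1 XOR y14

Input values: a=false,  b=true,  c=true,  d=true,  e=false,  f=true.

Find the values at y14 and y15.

y1 = c NOR f = true NOR true = false
y2 = a XOR b = false XOR true = true
y3 = f XOR d = true XOR true = false
y4 = y3 AND d = false AND true = false
y5 = NOT e = NOT false = true
y6 = y4 NOR y3 = false NOR false = true
y7 = f OR y1 OR y2 = true OR false OR true = true
y8 = y7 XOR y3 = true XOR false = true
y9 = d NAND y8 = true NAND true = false
y10 = y7 XOR y6 = true XOR true = false
y11 = e AND y5 = false AND true = false
y12 = y9 OR y10 OR y3 = false OR false OR false = false
y14 = y11 AND y12 = false AND false = false
y15 = y1 XOR y14 = false XOR false = false

y14 = false, y15 = false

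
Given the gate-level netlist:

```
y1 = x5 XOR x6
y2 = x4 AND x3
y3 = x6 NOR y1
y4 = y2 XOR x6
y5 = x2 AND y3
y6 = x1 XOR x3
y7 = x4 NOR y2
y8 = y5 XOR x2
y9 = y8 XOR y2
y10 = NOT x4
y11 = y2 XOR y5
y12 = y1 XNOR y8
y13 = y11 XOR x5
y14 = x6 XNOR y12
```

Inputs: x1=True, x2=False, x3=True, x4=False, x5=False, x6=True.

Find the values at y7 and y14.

y7 = True  y14 = False

y1 = x5 XOR x6 = False XOR True = True
y2 = x4 AND x3 = False AND True = False
y3 = x6 NOR y1 = True NOR True = False
y5 = x2 AND y3 = False AND False = False
y7 = x4 NOR y2 = False NOR False = True
y8 = y5 XOR x2 = False XOR False = False
y12 = y1 XNOR y8 = True XNOR False = False
y14 = x6 XNOR y12 = True XNOR False = False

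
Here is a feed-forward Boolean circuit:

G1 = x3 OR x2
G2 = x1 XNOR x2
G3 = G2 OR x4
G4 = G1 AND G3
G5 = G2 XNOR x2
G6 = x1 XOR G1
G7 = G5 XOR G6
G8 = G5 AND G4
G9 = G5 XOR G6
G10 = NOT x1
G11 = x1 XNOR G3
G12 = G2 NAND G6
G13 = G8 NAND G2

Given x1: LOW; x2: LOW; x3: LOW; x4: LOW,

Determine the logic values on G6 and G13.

G1 = x3 OR x2 = LOW OR LOW = LOW
G2 = x1 XNOR x2 = LOW XNOR LOW = HIGH
G3 = G2 OR x4 = HIGH OR LOW = HIGH
G4 = G1 AND G3 = LOW AND HIGH = LOW
G5 = G2 XNOR x2 = HIGH XNOR LOW = LOW
G6 = x1 XOR G1 = LOW XOR LOW = LOW
G8 = G5 AND G4 = LOW AND LOW = LOW
G13 = G8 NAND G2 = LOW NAND HIGH = HIGH

G6 = LOW, G13 = HIGH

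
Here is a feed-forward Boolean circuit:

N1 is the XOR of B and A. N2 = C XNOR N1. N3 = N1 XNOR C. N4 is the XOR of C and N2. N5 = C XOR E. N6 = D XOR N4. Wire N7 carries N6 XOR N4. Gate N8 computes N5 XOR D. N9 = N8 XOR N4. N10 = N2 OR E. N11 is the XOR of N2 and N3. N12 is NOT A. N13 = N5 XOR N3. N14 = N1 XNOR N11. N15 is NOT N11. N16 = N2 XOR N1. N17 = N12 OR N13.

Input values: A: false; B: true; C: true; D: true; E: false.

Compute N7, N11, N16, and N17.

N7 = true  N11 = false  N16 = false  N17 = true

N1 = B XOR A = true XOR false = true
N2 = C XNOR N1 = true XNOR true = true
N3 = N1 XNOR C = true XNOR true = true
N4 = C XOR N2 = true XOR true = false
N5 = C XOR E = true XOR false = true
N6 = D XOR N4 = true XOR false = true
N7 = N6 XOR N4 = true XOR false = true
N11 = N2 XOR N3 = true XOR true = false
N12 = NOT A = NOT false = true
N13 = N5 XOR N3 = true XOR true = false
N16 = N2 XOR N1 = true XOR true = false
N17 = N12 OR N13 = true OR false = true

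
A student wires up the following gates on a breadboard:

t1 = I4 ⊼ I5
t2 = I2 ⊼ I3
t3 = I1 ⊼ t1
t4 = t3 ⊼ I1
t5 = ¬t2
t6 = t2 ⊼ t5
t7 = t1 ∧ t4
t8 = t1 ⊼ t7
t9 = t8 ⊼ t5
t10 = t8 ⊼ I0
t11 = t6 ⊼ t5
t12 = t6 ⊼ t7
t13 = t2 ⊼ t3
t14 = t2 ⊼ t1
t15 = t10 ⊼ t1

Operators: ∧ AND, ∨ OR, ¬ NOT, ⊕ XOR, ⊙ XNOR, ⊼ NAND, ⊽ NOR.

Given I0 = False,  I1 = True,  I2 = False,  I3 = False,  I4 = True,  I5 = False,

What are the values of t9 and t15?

t1 = I4 NAND I5 = True NAND False = True
t2 = I2 NAND I3 = False NAND False = True
t3 = I1 NAND t1 = True NAND True = False
t4 = t3 NAND I1 = False NAND True = True
t5 = NOT t2 = NOT True = False
t7 = t1 AND t4 = True AND True = True
t8 = t1 NAND t7 = True NAND True = False
t9 = t8 NAND t5 = False NAND False = True
t10 = t8 NAND I0 = False NAND False = True
t15 = t10 NAND t1 = True NAND True = False

t9 = True, t15 = False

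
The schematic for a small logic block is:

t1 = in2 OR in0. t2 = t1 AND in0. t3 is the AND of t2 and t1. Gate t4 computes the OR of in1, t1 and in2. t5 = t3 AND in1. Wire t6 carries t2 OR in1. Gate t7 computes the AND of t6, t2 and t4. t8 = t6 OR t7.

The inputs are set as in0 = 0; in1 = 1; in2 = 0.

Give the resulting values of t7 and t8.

t1 = in2 OR in0 = 0 OR 0 = 0
t2 = t1 AND in0 = 0 AND 0 = 0
t4 = in1 OR t1 OR in2 = 1 OR 0 OR 0 = 1
t6 = t2 OR in1 = 0 OR 1 = 1
t7 = t6 AND t2 AND t4 = 1 AND 0 AND 1 = 0
t8 = t6 OR t7 = 1 OR 0 = 1

t7 = 0, t8 = 1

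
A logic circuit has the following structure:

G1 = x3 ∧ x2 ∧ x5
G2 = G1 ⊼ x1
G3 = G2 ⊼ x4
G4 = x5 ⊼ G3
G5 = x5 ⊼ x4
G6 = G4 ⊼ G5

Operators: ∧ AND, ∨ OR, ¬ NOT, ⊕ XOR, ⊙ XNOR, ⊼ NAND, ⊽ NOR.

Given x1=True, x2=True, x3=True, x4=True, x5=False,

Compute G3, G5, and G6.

G3 = False, G5 = True, G6 = False

G1 = x3 AND x2 AND x5 = True AND True AND False = False
G2 = G1 NAND x1 = False NAND True = True
G3 = G2 NAND x4 = True NAND True = False
G4 = x5 NAND G3 = False NAND False = True
G5 = x5 NAND x4 = False NAND True = True
G6 = G4 NAND G5 = True NAND True = False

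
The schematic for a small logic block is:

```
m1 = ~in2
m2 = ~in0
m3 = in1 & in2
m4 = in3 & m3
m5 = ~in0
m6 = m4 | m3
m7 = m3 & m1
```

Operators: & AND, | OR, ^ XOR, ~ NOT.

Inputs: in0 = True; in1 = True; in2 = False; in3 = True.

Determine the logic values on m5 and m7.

m5 = False; m7 = False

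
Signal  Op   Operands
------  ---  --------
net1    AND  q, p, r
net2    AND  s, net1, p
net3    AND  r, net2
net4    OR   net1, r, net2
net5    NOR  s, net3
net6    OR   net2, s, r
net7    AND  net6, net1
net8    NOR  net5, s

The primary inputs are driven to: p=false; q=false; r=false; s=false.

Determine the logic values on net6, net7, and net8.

net6 = false, net7 = false, net8 = false

net1 = q AND p AND r = false AND false AND false = false
net2 = s AND net1 AND p = false AND false AND false = false
net3 = r AND net2 = false AND false = false
net5 = s NOR net3 = false NOR false = true
net6 = net2 OR s OR r = false OR false OR false = false
net7 = net6 AND net1 = false AND false = false
net8 = net5 NOR s = true NOR false = false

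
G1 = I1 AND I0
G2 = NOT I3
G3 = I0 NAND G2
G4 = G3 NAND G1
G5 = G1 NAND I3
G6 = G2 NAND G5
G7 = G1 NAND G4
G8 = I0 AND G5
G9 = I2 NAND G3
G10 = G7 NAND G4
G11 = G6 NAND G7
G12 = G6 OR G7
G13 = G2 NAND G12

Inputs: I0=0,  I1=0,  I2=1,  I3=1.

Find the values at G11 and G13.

G11 = 0; G13 = 1

G1 = I1 AND I0 = 0 AND 0 = 0
G2 = NOT I3 = NOT 1 = 0
G3 = I0 NAND G2 = 0 NAND 0 = 1
G4 = G3 NAND G1 = 1 NAND 0 = 1
G5 = G1 NAND I3 = 0 NAND 1 = 1
G6 = G2 NAND G5 = 0 NAND 1 = 1
G7 = G1 NAND G4 = 0 NAND 1 = 1
G11 = G6 NAND G7 = 1 NAND 1 = 0
G12 = G6 OR G7 = 1 OR 1 = 1
G13 = G2 NAND G12 = 0 NAND 1 = 1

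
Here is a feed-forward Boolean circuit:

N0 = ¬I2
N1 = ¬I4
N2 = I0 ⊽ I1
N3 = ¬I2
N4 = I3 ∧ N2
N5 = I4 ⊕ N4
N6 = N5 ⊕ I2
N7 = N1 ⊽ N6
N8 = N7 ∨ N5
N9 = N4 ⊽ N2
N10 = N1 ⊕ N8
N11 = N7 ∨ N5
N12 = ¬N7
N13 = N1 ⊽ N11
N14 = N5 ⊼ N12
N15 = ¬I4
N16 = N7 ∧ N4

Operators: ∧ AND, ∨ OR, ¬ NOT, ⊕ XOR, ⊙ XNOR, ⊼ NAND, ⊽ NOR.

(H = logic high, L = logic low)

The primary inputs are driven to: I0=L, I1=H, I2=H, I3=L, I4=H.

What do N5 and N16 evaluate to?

N1 = NOT I4 = NOT H = L
N2 = I0 NOR I1 = L NOR H = L
N4 = I3 AND N2 = L AND L = L
N5 = I4 XOR N4 = H XOR L = H
N6 = N5 XOR I2 = H XOR H = L
N7 = N1 NOR N6 = L NOR L = H
N16 = N7 AND N4 = H AND L = L

N5 = H; N16 = L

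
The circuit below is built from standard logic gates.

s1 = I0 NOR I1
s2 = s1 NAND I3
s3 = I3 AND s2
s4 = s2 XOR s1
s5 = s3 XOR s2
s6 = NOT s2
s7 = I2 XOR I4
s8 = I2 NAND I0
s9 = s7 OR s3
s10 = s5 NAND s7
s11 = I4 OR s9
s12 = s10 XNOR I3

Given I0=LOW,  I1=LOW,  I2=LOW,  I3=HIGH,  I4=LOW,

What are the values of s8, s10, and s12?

s1 = I0 NOR I1 = LOW NOR LOW = HIGH
s2 = s1 NAND I3 = HIGH NAND HIGH = LOW
s3 = I3 AND s2 = HIGH AND LOW = LOW
s5 = s3 XOR s2 = LOW XOR LOW = LOW
s7 = I2 XOR I4 = LOW XOR LOW = LOW
s8 = I2 NAND I0 = LOW NAND LOW = HIGH
s10 = s5 NAND s7 = LOW NAND LOW = HIGH
s12 = s10 XNOR I3 = HIGH XNOR HIGH = HIGH

s8 = HIGH  s10 = HIGH  s12 = HIGH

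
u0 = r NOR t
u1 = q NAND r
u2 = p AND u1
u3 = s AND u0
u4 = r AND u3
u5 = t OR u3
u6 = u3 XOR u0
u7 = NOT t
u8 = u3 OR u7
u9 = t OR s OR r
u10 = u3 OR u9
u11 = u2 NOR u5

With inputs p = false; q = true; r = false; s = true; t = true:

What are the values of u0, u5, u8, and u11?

u0 = false  u5 = true  u8 = false  u11 = false

u0 = r NOR t = false NOR true = false
u1 = q NAND r = true NAND false = true
u2 = p AND u1 = false AND true = false
u3 = s AND u0 = true AND false = false
u5 = t OR u3 = true OR false = true
u7 = NOT t = NOT true = false
u8 = u3 OR u7 = false OR false = false
u11 = u2 NOR u5 = false NOR true = false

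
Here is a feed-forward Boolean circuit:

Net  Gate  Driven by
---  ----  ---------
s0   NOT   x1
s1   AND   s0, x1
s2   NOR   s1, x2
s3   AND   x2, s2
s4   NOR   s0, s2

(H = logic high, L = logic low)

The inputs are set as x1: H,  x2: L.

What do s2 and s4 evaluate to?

s0 = NOT x1 = NOT H = L
s1 = s0 AND x1 = L AND H = L
s2 = s1 NOR x2 = L NOR L = H
s4 = s0 NOR s2 = L NOR H = L

s2 = H, s4 = L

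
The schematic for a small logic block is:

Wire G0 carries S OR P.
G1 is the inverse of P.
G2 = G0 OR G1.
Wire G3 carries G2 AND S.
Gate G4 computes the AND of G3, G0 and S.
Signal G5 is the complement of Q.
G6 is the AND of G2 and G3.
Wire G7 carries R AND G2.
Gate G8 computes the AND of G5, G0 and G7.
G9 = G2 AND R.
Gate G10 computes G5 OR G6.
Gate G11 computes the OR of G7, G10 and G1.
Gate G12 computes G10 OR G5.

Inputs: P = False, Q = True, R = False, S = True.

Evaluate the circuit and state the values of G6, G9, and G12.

G0 = S OR P = True OR False = True
G1 = NOT P = NOT False = True
G2 = G0 OR G1 = True OR True = True
G3 = G2 AND S = True AND True = True
G5 = NOT Q = NOT True = False
G6 = G2 AND G3 = True AND True = True
G9 = G2 AND R = True AND False = False
G10 = G5 OR G6 = False OR True = True
G12 = G10 OR G5 = True OR False = True

G6 = True, G9 = False, G12 = True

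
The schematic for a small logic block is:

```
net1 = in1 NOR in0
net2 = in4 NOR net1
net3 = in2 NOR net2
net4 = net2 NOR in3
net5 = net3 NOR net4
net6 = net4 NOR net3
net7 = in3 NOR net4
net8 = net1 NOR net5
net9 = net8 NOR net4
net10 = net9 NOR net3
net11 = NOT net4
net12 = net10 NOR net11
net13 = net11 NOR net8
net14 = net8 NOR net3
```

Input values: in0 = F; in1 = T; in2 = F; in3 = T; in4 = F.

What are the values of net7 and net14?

net1 = in1 NOR in0 = T NOR F = F
net2 = in4 NOR net1 = F NOR F = T
net3 = in2 NOR net2 = F NOR T = F
net4 = net2 NOR in3 = T NOR T = F
net5 = net3 NOR net4 = F NOR F = T
net7 = in3 NOR net4 = T NOR F = F
net8 = net1 NOR net5 = F NOR T = F
net14 = net8 NOR net3 = F NOR F = T

net7 = F; net14 = T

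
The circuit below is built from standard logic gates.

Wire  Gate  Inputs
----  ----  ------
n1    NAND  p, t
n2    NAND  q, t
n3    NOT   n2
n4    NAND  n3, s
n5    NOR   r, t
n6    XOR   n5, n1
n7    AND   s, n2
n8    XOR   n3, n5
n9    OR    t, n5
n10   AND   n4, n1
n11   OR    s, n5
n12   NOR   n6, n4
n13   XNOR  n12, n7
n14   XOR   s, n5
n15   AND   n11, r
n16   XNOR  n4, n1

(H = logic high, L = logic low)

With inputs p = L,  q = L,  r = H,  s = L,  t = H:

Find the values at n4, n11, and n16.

n1 = p NAND t = L NAND H = H
n2 = q NAND t = L NAND H = H
n3 = NOT n2 = NOT H = L
n4 = n3 NAND s = L NAND L = H
n5 = r NOR t = H NOR H = L
n11 = s OR n5 = L OR L = L
n16 = n4 XNOR n1 = H XNOR H = H

n4 = H, n11 = L, n16 = H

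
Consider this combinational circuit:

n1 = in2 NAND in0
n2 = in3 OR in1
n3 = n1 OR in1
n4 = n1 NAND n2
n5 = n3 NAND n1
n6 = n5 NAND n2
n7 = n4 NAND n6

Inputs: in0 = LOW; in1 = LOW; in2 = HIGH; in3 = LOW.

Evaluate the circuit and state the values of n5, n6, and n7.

n1 = in2 NAND in0 = HIGH NAND LOW = HIGH
n2 = in3 OR in1 = LOW OR LOW = LOW
n3 = n1 OR in1 = HIGH OR LOW = HIGH
n4 = n1 NAND n2 = HIGH NAND LOW = HIGH
n5 = n3 NAND n1 = HIGH NAND HIGH = LOW
n6 = n5 NAND n2 = LOW NAND LOW = HIGH
n7 = n4 NAND n6 = HIGH NAND HIGH = LOW

n5 = LOW, n6 = HIGH, n7 = LOW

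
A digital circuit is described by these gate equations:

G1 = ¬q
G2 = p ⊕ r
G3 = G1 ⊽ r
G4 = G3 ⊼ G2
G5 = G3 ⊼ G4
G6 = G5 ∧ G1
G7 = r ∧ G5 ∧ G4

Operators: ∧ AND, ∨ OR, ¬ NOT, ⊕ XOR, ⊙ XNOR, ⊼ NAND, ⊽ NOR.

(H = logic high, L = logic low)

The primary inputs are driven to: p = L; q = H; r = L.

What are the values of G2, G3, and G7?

G1 = NOT q = NOT H = L
G2 = p XOR r = L XOR L = L
G3 = G1 NOR r = L NOR L = H
G4 = G3 NAND G2 = H NAND L = H
G5 = G3 NAND G4 = H NAND H = L
G7 = r AND G5 AND G4 = L AND L AND H = L

G2 = L, G3 = H, G7 = L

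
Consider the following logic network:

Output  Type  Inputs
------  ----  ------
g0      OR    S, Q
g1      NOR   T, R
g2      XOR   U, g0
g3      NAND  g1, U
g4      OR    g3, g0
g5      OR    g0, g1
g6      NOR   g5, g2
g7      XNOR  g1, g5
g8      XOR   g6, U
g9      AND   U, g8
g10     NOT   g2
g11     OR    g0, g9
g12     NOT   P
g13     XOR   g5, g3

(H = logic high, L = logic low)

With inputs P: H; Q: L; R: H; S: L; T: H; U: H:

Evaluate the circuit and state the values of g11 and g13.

g0 = S OR Q = L OR L = L
g1 = T NOR R = H NOR H = L
g2 = U XOR g0 = H XOR L = H
g3 = g1 NAND U = L NAND H = H
g5 = g0 OR g1 = L OR L = L
g6 = g5 NOR g2 = L NOR H = L
g8 = g6 XOR U = L XOR H = H
g9 = U AND g8 = H AND H = H
g11 = g0 OR g9 = L OR H = H
g13 = g5 XOR g3 = L XOR H = H

g11 = H; g13 = H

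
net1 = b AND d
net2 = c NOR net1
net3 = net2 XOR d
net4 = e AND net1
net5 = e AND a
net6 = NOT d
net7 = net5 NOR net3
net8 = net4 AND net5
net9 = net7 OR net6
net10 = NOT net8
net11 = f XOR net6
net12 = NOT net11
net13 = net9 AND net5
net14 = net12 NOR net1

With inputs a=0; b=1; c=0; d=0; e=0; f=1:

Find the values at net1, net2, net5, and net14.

net1 = 0; net2 = 1; net5 = 0; net14 = 0

net1 = b AND d = 1 AND 0 = 0
net2 = c NOR net1 = 0 NOR 0 = 1
net5 = e AND a = 0 AND 0 = 0
net6 = NOT d = NOT 0 = 1
net11 = f XOR net6 = 1 XOR 1 = 0
net12 = NOT net11 = NOT 0 = 1
net14 = net12 NOR net1 = 1 NOR 0 = 0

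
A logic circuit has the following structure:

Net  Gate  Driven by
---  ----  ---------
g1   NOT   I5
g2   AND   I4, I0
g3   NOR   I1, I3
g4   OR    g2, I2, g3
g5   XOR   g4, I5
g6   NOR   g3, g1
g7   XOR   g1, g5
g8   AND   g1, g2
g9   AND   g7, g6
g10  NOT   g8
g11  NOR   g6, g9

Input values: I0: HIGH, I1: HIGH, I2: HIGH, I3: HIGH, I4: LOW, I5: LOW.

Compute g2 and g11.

g1 = NOT I5 = NOT LOW = HIGH
g2 = I4 AND I0 = LOW AND HIGH = LOW
g3 = I1 NOR I3 = HIGH NOR HIGH = LOW
g4 = g2 OR I2 OR g3 = LOW OR HIGH OR LOW = HIGH
g5 = g4 XOR I5 = HIGH XOR LOW = HIGH
g6 = g3 NOR g1 = LOW NOR HIGH = LOW
g7 = g1 XOR g5 = HIGH XOR HIGH = LOW
g9 = g7 AND g6 = LOW AND LOW = LOW
g11 = g6 NOR g9 = LOW NOR LOW = HIGH

g2 = LOW  g11 = HIGH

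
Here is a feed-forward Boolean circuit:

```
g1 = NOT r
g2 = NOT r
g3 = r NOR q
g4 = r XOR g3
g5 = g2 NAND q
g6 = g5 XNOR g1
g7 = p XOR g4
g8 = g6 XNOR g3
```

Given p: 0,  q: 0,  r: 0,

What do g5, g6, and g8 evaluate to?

g5 = 1, g6 = 1, g8 = 1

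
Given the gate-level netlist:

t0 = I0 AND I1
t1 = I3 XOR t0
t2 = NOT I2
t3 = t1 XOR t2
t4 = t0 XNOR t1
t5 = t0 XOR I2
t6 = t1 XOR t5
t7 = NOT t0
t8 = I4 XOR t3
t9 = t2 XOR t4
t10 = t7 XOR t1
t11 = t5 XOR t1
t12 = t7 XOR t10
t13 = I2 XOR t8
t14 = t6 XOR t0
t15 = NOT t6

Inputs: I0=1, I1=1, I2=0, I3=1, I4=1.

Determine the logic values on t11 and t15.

t11 = 1; t15 = 0

t0 = I0 AND I1 = 1 AND 1 = 1
t1 = I3 XOR t0 = 1 XOR 1 = 0
t5 = t0 XOR I2 = 1 XOR 0 = 1
t6 = t1 XOR t5 = 0 XOR 1 = 1
t11 = t5 XOR t1 = 1 XOR 0 = 1
t15 = NOT t6 = NOT 1 = 0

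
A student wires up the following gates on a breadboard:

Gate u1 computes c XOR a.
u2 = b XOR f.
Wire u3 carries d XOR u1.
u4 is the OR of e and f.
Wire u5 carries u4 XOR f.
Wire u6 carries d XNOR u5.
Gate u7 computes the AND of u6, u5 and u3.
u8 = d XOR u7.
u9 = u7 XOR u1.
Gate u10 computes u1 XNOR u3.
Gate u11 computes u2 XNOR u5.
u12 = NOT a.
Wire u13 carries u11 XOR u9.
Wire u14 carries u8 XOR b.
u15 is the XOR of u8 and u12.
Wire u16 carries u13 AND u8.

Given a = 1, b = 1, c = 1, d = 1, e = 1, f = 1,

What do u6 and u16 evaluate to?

u6 = 0, u16 = 1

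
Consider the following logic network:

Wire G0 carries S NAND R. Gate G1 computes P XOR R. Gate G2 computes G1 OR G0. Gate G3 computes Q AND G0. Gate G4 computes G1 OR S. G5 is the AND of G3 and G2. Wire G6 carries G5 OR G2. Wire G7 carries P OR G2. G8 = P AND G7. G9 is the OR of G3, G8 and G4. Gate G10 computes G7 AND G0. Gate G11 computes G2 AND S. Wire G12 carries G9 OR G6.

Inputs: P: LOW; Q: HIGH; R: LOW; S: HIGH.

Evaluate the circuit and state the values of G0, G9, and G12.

G0 = S NAND R = HIGH NAND LOW = HIGH
G1 = P XOR R = LOW XOR LOW = LOW
G2 = G1 OR G0 = LOW OR HIGH = HIGH
G3 = Q AND G0 = HIGH AND HIGH = HIGH
G4 = G1 OR S = LOW OR HIGH = HIGH
G5 = G3 AND G2 = HIGH AND HIGH = HIGH
G6 = G5 OR G2 = HIGH OR HIGH = HIGH
G7 = P OR G2 = LOW OR HIGH = HIGH
G8 = P AND G7 = LOW AND HIGH = LOW
G9 = G3 OR G8 OR G4 = HIGH OR LOW OR HIGH = HIGH
G12 = G9 OR G6 = HIGH OR HIGH = HIGH

G0 = HIGH, G9 = HIGH, G12 = HIGH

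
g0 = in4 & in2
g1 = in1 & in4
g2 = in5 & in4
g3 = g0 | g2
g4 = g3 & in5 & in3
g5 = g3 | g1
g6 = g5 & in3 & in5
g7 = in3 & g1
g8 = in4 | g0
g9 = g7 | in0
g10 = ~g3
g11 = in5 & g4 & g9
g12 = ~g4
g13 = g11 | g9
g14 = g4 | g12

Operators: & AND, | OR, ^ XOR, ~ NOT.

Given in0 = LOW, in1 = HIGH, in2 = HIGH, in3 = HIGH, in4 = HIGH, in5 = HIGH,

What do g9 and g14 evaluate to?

g0 = in4 AND in2 = HIGH AND HIGH = HIGH
g1 = in1 AND in4 = HIGH AND HIGH = HIGH
g2 = in5 AND in4 = HIGH AND HIGH = HIGH
g3 = g0 OR g2 = HIGH OR HIGH = HIGH
g4 = g3 AND in5 AND in3 = HIGH AND HIGH AND HIGH = HIGH
g7 = in3 AND g1 = HIGH AND HIGH = HIGH
g9 = g7 OR in0 = HIGH OR LOW = HIGH
g12 = NOT g4 = NOT HIGH = LOW
g14 = g4 OR g12 = HIGH OR LOW = HIGH

g9 = HIGH, g14 = HIGH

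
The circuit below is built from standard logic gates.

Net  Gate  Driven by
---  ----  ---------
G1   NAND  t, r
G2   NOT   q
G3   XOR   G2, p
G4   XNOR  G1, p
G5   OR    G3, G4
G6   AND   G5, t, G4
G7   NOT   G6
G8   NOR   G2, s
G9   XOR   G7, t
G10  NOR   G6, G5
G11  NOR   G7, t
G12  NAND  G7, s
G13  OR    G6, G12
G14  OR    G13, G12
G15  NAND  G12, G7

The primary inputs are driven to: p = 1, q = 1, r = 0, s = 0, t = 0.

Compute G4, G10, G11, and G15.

G1 = t NAND r = 0 NAND 0 = 1
G2 = NOT q = NOT 1 = 0
G3 = G2 XOR p = 0 XOR 1 = 1
G4 = G1 XNOR p = 1 XNOR 1 = 1
G5 = G3 OR G4 = 1 OR 1 = 1
G6 = G5 AND t AND G4 = 1 AND 0 AND 1 = 0
G7 = NOT G6 = NOT 0 = 1
G10 = G6 NOR G5 = 0 NOR 1 = 0
G11 = G7 NOR t = 1 NOR 0 = 0
G12 = G7 NAND s = 1 NAND 0 = 1
G15 = G12 NAND G7 = 1 NAND 1 = 0

G4 = 1, G10 = 0, G11 = 0, G15 = 0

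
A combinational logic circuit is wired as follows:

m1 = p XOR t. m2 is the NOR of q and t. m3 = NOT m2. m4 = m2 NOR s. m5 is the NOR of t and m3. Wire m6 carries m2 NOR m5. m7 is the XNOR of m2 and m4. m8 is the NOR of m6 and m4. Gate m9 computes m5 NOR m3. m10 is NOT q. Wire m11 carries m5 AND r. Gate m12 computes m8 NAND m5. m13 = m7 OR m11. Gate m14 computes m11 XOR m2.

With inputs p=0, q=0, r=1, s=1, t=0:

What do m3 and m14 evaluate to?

m3 = 0; m14 = 0

m2 = q NOR t = 0 NOR 0 = 1
m3 = NOT m2 = NOT 1 = 0
m5 = t NOR m3 = 0 NOR 0 = 1
m11 = m5 AND r = 1 AND 1 = 1
m14 = m11 XOR m2 = 1 XOR 1 = 0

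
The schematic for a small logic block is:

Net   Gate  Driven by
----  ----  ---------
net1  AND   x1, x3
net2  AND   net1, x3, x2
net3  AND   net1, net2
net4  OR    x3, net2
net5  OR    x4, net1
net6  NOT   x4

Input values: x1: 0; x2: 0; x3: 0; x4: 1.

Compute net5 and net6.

net1 = x1 AND x3 = 0 AND 0 = 0
net5 = x4 OR net1 = 1 OR 0 = 1
net6 = NOT x4 = NOT 1 = 0

net5 = 1, net6 = 0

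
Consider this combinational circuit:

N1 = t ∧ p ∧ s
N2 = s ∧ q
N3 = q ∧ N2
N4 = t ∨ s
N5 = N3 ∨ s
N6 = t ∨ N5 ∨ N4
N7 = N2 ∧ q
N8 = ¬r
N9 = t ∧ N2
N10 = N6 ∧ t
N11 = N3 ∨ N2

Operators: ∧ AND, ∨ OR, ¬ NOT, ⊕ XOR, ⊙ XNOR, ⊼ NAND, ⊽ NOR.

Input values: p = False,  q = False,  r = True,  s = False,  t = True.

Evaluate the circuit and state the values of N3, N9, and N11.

N2 = s AND q = False AND False = False
N3 = q AND N2 = False AND False = False
N9 = t AND N2 = True AND False = False
N11 = N3 OR N2 = False OR False = False

N3 = False, N9 = False, N11 = False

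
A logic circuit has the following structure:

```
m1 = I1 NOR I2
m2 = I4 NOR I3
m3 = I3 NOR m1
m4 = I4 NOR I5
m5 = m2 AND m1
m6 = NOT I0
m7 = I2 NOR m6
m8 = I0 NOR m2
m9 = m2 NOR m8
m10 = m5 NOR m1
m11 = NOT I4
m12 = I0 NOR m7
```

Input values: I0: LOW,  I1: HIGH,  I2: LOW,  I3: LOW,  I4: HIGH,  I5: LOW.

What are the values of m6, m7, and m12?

m6 = NOT I0 = NOT LOW = HIGH
m7 = I2 NOR m6 = LOW NOR HIGH = LOW
m12 = I0 NOR m7 = LOW NOR LOW = HIGH

m6 = HIGH, m7 = LOW, m12 = HIGH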